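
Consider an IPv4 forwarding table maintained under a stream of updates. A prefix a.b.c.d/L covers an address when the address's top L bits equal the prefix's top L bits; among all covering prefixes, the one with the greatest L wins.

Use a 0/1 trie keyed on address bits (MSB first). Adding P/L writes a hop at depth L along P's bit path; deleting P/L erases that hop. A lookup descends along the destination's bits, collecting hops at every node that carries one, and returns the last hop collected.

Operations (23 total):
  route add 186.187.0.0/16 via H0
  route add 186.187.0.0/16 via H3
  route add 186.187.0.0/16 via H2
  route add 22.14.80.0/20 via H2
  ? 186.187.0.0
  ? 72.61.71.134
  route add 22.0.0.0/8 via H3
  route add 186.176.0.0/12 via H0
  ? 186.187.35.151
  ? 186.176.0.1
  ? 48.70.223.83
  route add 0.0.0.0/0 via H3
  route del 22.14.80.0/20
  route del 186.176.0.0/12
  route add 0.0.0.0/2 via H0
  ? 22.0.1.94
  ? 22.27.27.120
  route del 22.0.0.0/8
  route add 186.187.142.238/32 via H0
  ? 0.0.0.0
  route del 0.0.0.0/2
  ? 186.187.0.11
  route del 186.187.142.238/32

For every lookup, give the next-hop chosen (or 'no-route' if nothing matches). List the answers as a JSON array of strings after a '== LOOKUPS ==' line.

Apply in order:
  + 186.187.0.0/16 (H0) depth=16
  + 186.187.0.0/16 (H3) depth=16
  + 186.187.0.0/16 (H2) depth=16
  + 22.14.80.0/20 (H2) depth=20
  lookup 186.187.0.0: bits 1011101010111011 walk d0:-→d1:-→d2:-→d3:-→d4:-→d5:-→d6:-→d7:-→d8:-→d9:-→d10:-→d11:-→d12:-→d13:-→d14:-→d15:-→d16:H2 -> H2
  lookup 72.61.71.134: bits 0 walk d0:-→d1:- -> no-route
  + 22.0.0.0/8 (H3) depth=8
  + 186.176.0.0/12 (H0) depth=12
  lookup 186.187.35.151: bits 1011101010111011 walk d0:-→d1:-→d2:-→d3:-→d4:-→d5:-→d6:-→d7:-→d8:-→d9:-→d10:-→d11:-→d12:H0→d13:-→d14:-→d15:-→d16:H2 -> H2
  lookup 186.176.0.1: bits 101110101011 walk d0:-→d1:-→d2:-→d3:-→d4:-→d5:-→d6:-→d7:-→d8:-→d9:-→d10:-→d11:-→d12:H0 -> H0
  lookup 48.70.223.83: bits 00 walk d0:-→d1:-→d2:- -> no-route
  + 0.0.0.0/0 (H3) depth=0
  - 22.14.80.0/20 clear@20
  - 186.176.0.0/12 clear@12
  + 0.0.0.0/2 (H0) depth=2
  lookup 22.0.1.94: bits 000101100000 walk d0:H3→d1:-→d2:H0→d3:-→d4:-→d5:-→d6:-→d7:-→d8:H3→d9:-→d10:-→d11:-→d12:- -> H3
  lookup 22.27.27.120: bits 00010110000 walk d0:H3→d1:-→d2:H0→d3:-→d4:-→d5:-→d6:-→d7:-→d8:H3→d9:-→d10:-→d11:- -> H3
  - 22.0.0.0/8 clear@8
  + 186.187.142.238/32 (H0) depth=32
  lookup 0.0.0.0: bits 000 walk d0:H3→d1:-→d2:H0→d3:- -> H0
  - 0.0.0.0/2 clear@2
  lookup 186.187.0.11: bits 1011101010111011 walk d0:H3→d1:-→d2:-→d3:-→d4:-→d5:-→d6:-→d7:-→d8:-→d9:-→d10:-→d11:-→d12:-→d13:-→d14:-→d15:-→d16:H2 -> H2
  - 186.187.142.238/32 clear@32

== LOOKUPS ==
["H2","no-route","H2","H0","no-route","H3","H3","H0","H2"]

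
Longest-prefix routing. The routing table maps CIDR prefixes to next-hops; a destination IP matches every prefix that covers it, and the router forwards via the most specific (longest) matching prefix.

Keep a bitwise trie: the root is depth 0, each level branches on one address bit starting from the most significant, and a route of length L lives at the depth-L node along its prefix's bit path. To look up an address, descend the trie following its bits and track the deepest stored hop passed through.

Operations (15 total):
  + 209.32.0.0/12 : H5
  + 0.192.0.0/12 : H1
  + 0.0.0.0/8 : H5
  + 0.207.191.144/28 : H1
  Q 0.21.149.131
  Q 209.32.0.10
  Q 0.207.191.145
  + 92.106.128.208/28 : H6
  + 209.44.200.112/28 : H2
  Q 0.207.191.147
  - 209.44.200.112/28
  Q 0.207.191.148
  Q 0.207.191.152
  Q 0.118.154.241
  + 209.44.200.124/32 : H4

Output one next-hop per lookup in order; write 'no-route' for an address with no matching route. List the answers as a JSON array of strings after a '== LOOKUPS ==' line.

Apply in order:
  + 209.32.0.0/12 (H5) depth=12
  + 0.192.0.0/12 (H1) depth=12
  + 0.0.0.0/8 (H5) depth=8
  + 0.207.191.144/28 (H1) depth=28
  lookup 0.21.149.131: bits 00000000 walk d0:-→d1:-→d2:-→d3:-→d4:-→d5:-→d6:-→d7:-→d8:H5 -> H5
  lookup 209.32.0.10: bits 110100010010 walk d0:-→d1:-→d2:-→d3:-→d4:-→d5:-→d6:-→d7:-→d8:-→d9:-→d10:-→d11:-→d12:H5 -> H5
  lookup 0.207.191.145: bits 0000000011001111101111111001 walk d0:-→d1:-→d2:-→d3:-→d4:-→d5:-→d6:-→d7:-→d8:H5→d9:-→d10:-→d11:-→d12:H1→d13:-→d14:-→d15:-→d16:-→d17:-→d18:-→d19:-→d20:-→d21:-→d22:-→d23:-→d24:-→d25:-→d26:-→d27:-→d28:H1 -> H1
  + 92.106.128.208/28 (H6) depth=28
  + 209.44.200.112/28 (H2) depth=28
  lookup 0.207.191.147: bits 0000000011001111101111111001 walk d0:-→d1:-→d2:-→d3:-→d4:-→d5:-→d6:-→d7:-→d8:H5→d9:-→d10:-→d11:-→d12:H1→d13:-→d14:-→d15:-→d16:-→d17:-→d18:-→d19:-→d20:-→d21:-→d22:-→d23:-→d24:-→d25:-→d26:-→d27:-→d28:H1 -> H1
  - 209.44.200.112/28 clear@28
  lookup 0.207.191.148: bits 0000000011001111101111111001 walk d0:-→d1:-→d2:-→d3:-→d4:-→d5:-→d6:-→d7:-→d8:H5→d9:-→d10:-→d11:-→d12:H1→d13:-→d14:-→d15:-→d16:-→d17:-→d18:-→d19:-→d20:-→d21:-→d22:-→d23:-→d24:-→d25:-→d26:-→d27:-→d28:H1 -> H1
  lookup 0.207.191.152: bits 0000000011001111101111111001 walk d0:-→d1:-→d2:-→d3:-→d4:-→d5:-→d6:-→d7:-→d8:H5→d9:-→d10:-→d11:-→d12:H1→d13:-→d14:-→d15:-→d16:-→d17:-→d18:-→d19:-→d20:-→d21:-→d22:-→d23:-→d24:-→d25:-→d26:-→d27:-→d28:H1 -> H1
  lookup 0.118.154.241: bits 00000000 walk d0:-→d1:-→d2:-→d3:-→d4:-→d5:-→d6:-→d7:-→d8:H5 -> H5
  + 209.44.200.124/32 (H4) depth=32

== LOOKUPS ==
["H5","H5","H1","H1","H1","H1","H5"]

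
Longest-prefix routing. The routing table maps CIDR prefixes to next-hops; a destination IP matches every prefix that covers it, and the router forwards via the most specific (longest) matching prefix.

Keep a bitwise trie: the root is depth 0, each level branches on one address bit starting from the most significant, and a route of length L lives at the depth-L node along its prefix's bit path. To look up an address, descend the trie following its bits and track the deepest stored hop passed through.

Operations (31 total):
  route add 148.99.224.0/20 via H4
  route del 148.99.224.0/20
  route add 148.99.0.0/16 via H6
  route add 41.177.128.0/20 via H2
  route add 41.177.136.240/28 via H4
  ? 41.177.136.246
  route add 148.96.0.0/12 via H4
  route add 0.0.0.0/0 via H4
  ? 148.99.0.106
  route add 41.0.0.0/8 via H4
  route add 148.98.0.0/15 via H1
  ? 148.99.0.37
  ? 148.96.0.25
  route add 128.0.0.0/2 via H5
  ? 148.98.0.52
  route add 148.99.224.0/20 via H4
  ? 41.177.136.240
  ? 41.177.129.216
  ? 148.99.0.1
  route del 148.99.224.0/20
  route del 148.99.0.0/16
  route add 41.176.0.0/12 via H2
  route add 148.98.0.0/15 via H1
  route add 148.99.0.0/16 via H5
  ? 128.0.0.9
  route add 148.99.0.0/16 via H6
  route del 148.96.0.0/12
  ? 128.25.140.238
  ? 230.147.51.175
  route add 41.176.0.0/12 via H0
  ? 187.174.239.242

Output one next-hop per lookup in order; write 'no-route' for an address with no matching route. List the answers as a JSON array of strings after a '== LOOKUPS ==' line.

Trace:
  add 148.99.224.0/20 -> H4 at depth 20
  - 148.99.224.0/20 clear@20
  add 148.99.0.0/16 -> H6 at depth 16
  add 41.177.128.0/20 -> H2 at depth 20
  add 41.177.136.240/28 -> H4 at depth 28
  ? 41.177.136.246  path d0:-→d1:-→d2:-→d3:-→d4:-→d5:-→d6:-→d7:-→d8:-→d9:-→d10:-→d11:-→d12:-→d13:-→d14:-→d15:-→d16:-→d17:-→d18:-→d19:-→d20:H2→d21:-→d22:-→d23:-→d24:-→d25:-→d26:-→d27:-→d28:H4  best=H4
  add 148.96.0.0/12 -> H4 at depth 12
  add 0.0.0.0/0 -> H4 at depth 0
  ? 148.99.0.106  path d0:H4→d1:-→d2:-→d3:-→d4:-→d5:-→d6:-→d7:-→d8:-→d9:-→d10:-→d11:-→d12:H4→d13:-→d14:-→d15:-→d16:H6  best=H6
  add 41.0.0.0/8 -> H4 at depth 8
  add 148.98.0.0/15 -> H1 at depth 15
  ? 148.99.0.37  path d0:H4→d1:-→d2:-→d3:-→d4:-→d5:-→d6:-→d7:-→d8:-→d9:-→d10:-→d11:-→d12:H4→d13:-→d14:-→d15:H1→d16:H6  best=H6
  ? 148.96.0.25  path d0:H4→d1:-→d2:-→d3:-→d4:-→d5:-→d6:-→d7:-→d8:-→d9:-→d10:-→d11:-→d12:H4→d13:-→d14:-  best=H4
  add 128.0.0.0/2 -> H5 at depth 2
  ? 148.98.0.52  path d0:H4→d1:-→d2:H5→d3:-→d4:-→d5:-→d6:-→d7:-→d8:-→d9:-→d10:-→d11:-→d12:H4→d13:-→d14:-→d15:H1  best=H1
  add 148.99.224.0/20 -> H4 at depth 20
  ? 41.177.136.240  path d0:H4→d1:-→d2:-→d3:-→d4:-→d5:-→d6:-→d7:-→d8:H4→d9:-→d10:-→d11:-→d12:-→d13:-→d14:-→d15:-→d16:-→d17:-→d18:-→d19:-→d20:H2→d21:-→d22:-→d23:-→d24:-→d25:-→d26:-→d27:-→d28:H4  best=H4
  ? 41.177.129.216  path d0:H4→d1:-→d2:-→d3:-→d4:-→d5:-→d6:-→d7:-→d8:H4→d9:-→d10:-→d11:-→d12:-→d13:-→d14:-→d15:-→d16:-→d17:-→d18:-→d19:-→d20:H2  best=H2
  ? 148.99.0.1  path d0:H4→d1:-→d2:H5→d3:-→d4:-→d5:-→d6:-→d7:-→d8:-→d9:-→d10:-→d11:-→d12:H4→d13:-→d14:-→d15:H1→d16:H6  best=H6
  - 148.99.224.0/20 clear@20
  - 148.99.0.0/16 clear@16
  add 41.176.0.0/12 -> H2 at depth 12
  add 148.98.0.0/15 -> H1 at depth 15
  add 148.99.0.0/16 -> H5 at depth 16
  ? 128.0.0.9  path d0:H4→d1:-→d2:H5→d3:-  best=H5
  add 148.99.0.0/16 -> H6 at depth 16
  - 148.96.0.0/12 clear@12
  ? 128.25.140.238  path d0:H4→d1:-→d2:H5→d3:-  best=H5
  ? 230.147.51.175  path d0:H4→d1:-  best=H4
  add 41.176.0.0/12 -> H0 at depth 12
  ? 187.174.239.242  path d0:H4→d1:-→d2:H5  best=H5

== LOOKUPS ==
["H4","H6","H6","H4","H1","H4","H2","H6","H5","H5","H4","H5"]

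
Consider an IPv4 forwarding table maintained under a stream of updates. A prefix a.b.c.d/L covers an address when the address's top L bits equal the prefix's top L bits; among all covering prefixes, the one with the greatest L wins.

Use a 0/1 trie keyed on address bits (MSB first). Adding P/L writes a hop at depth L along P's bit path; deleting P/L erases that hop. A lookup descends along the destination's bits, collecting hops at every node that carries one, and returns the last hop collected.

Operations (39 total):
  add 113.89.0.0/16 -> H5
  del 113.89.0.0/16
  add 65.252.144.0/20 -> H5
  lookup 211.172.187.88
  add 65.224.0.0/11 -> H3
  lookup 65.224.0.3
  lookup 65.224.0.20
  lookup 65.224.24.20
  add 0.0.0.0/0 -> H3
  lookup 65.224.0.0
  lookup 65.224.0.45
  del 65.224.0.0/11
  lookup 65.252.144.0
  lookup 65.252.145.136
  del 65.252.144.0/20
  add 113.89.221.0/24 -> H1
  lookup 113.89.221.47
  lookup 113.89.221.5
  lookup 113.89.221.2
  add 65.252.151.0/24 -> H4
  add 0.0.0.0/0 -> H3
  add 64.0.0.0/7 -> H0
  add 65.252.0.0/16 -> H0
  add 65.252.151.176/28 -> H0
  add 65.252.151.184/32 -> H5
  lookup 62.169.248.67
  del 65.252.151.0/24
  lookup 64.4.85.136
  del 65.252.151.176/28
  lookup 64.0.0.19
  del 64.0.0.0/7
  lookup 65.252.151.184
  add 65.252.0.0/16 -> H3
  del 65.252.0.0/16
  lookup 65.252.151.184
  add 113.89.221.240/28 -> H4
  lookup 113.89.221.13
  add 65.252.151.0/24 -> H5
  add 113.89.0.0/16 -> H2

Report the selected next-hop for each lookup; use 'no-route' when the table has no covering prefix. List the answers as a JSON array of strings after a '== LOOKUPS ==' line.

Trace:
  add 113.89.0.0/16 -> H5 at depth 16
  del 113.89.0.0/16 (clear depth 16)
  add 65.252.144.0/20 -> H5 at depth 20
  Q 211.172.187.88: descend ε ; hops seen [∅] ; pick no-route
  add 65.224.0.0/11 -> H3 at depth 11
  Q 65.224.0.3: descend 01000001111 ; hops seen [H3] ; pick H3
  Q 65.224.0.20: descend 01000001111 ; hops seen [H3] ; pick H3
  Q 65.224.24.20: descend 01000001111 ; hops seen [H3] ; pick H3
  add 0.0.0.0/0 -> H3 at depth 0
  Q 65.224.0.0: descend 01000001111 ; hops seen [H3,H3] ; pick H3
  Q 65.224.0.45: descend 01000001111 ; hops seen [H3,H3] ; pick H3
  del 65.224.0.0/11 (clear depth 11)
  Q 65.252.144.0: descend 01000001111111001001 ; hops seen [H3,H5] ; pick H5
  Q 65.252.145.136: descend 01000001111111001001 ; hops seen [H3,H5] ; pick H5
  del 65.252.144.0/20 (clear depth 20)
  add 113.89.221.0/24 -> H1 at depth 24
  Q 113.89.221.47: descend 011100010101100111011101 ; hops seen [H3,H1] ; pick H1
  Q 113.89.221.5: descend 011100010101100111011101 ; hops seen [H3,H1] ; pick H1
  Q 113.89.221.2: descend 011100010101100111011101 ; hops seen [H3,H1] ; pick H1
  add 65.252.151.0/24 -> H4 at depth 24
  add 0.0.0.0/0 -> H3 at depth 0
  add 64.0.0.0/7 -> H0 at depth 7
  add 65.252.0.0/16 -> H0 at depth 16
  add 65.252.151.176/28 -> H0 at depth 28
  add 65.252.151.184/32 -> H5 at depth 32
  Q 62.169.248.67: descend 0 ; hops seen [H3] ; pick H3
  del 65.252.151.0/24 (clear depth 24)
  Q 64.4.85.136: descend 0100000 ; hops seen [H3,H0] ; pick H0
  del 65.252.151.176/28 (clear depth 28)
  Q 64.0.0.19: descend 0100000 ; hops seen [H3,H0] ; pick H0
  del 64.0.0.0/7 (clear depth 7)
  Q 65.252.151.184: descend 01000001111111001001011110111000 ; hops seen [H3,H0,H5] ; pick H5
  add 65.252.0.0/16 -> H3 at depth 16
  del 65.252.0.0/16 (clear depth 16)
  Q 65.252.151.184: descend 01000001111111001001011110111000 ; hops seen [H3,H5] ; pick H5
  add 113.89.221.240/28 -> H4 at depth 28
  Q 113.89.221.13: descend 011100010101100111011101 ; hops seen [H3,H1] ; pick H1
  add 65.252.151.0/24 -> H5 at depth 24
  add 113.89.0.0/16 -> H2 at depth 16

== LOOKUPS ==
["no-route","H3","H3","H3","H3","H3","H5","H5","H1","H1","H1","H3","H0","H0","H5","H5","H1"]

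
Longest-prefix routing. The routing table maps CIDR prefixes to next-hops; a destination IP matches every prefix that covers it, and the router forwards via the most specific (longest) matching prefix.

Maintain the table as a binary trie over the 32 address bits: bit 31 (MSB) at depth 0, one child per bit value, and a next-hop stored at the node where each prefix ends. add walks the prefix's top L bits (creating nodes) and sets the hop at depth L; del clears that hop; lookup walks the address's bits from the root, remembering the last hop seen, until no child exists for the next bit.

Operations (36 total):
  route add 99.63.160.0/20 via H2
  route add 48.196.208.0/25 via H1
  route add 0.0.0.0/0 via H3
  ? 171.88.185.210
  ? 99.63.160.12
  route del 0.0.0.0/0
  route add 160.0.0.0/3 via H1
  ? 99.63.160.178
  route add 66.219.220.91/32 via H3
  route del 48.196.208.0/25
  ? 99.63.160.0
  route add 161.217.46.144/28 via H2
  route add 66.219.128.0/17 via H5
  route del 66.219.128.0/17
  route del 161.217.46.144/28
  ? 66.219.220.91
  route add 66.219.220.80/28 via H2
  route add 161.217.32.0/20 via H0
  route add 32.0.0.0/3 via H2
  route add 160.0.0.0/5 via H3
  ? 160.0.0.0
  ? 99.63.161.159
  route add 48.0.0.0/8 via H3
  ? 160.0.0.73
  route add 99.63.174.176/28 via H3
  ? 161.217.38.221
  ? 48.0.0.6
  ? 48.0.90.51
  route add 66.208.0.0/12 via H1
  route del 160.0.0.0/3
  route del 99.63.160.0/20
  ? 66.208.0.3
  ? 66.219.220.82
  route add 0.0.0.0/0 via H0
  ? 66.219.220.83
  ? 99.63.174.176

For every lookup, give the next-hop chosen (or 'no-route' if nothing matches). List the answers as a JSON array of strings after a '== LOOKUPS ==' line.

Apply in order:
  + 99.63.160.0/20 (H2) depth=20
  + 48.196.208.0/25 (H1) depth=25
  + 0.0.0.0/0 (H3) depth=0
  Q 171.88.185.210: descend ε ; hops seen [H3] ; pick H3
  Q 99.63.160.12: descend 01100011001111111010 ; hops seen [H3,H2] ; pick H2
  del 0.0.0.0/0 (clear depth 0)
  + 160.0.0.0/3 (H1) depth=3
  Q 99.63.160.178: descend 01100011001111111010 ; hops seen [H2] ; pick H2
  + 66.219.220.91/32 (H3) depth=32
  del 48.196.208.0/25 (clear depth 25)
  Q 99.63.160.0: descend 01100011001111111010 ; hops seen [H2] ; pick H2
  + 161.217.46.144/28 (H2) depth=28
  + 66.219.128.0/17 (H5) depth=17
  del 66.219.128.0/17 (clear depth 17)
  del 161.217.46.144/28 (clear depth 28)
  Q 66.219.220.91: descend 01000010110110111101110001011011 ; hops seen [H3] ; pick H3
  + 66.219.220.80/28 (H2) depth=28
  + 161.217.32.0/20 (H0) depth=20
  + 32.0.0.0/3 (H2) depth=3
  + 160.0.0.0/5 (H3) depth=5
  Q 160.0.0.0: descend 1010000 ; hops seen [H1,H3] ; pick H3
  Q 99.63.161.159: descend 01100011001111111010 ; hops seen [H2] ; pick H2
  + 48.0.0.0/8 (H3) depth=8
  Q 160.0.0.73: descend 1010000 ; hops seen [H1,H3] ; pick H3
  + 99.63.174.176/28 (H3) depth=28
  Q 161.217.38.221: descend 10100001110110010010 ; hops seen [H1,H3,H0] ; pick H0
  Q 48.0.0.6: descend 00110000 ; hops seen [H2,H3] ; pick H3
  Q 48.0.90.51: descend 00110000 ; hops seen [H2,H3] ; pick H3
  + 66.208.0.0/12 (H1) depth=12
  del 160.0.0.0/3 (clear depth 3)
  del 99.63.160.0/20 (clear depth 20)
  Q 66.208.0.3: descend 010000101101 ; hops seen [H1] ; pick H1
  Q 66.219.220.82: descend 0100001011011011110111000101 ; hops seen [H1,H2] ; pick H2
  + 0.0.0.0/0 (H0) depth=0
  Q 66.219.220.83: descend 0100001011011011110111000101 ; hops seen [H0,H1,H2] ; pick H2
  Q 99.63.174.176: descend 0110001100111111101011101011 ; hops seen [H0,H3] ; pick H3

== LOOKUPS ==
["H3","H2","H2","H2","H3","H3","H2","H3","H0","H3","H3","H1","H2","H2","H3"]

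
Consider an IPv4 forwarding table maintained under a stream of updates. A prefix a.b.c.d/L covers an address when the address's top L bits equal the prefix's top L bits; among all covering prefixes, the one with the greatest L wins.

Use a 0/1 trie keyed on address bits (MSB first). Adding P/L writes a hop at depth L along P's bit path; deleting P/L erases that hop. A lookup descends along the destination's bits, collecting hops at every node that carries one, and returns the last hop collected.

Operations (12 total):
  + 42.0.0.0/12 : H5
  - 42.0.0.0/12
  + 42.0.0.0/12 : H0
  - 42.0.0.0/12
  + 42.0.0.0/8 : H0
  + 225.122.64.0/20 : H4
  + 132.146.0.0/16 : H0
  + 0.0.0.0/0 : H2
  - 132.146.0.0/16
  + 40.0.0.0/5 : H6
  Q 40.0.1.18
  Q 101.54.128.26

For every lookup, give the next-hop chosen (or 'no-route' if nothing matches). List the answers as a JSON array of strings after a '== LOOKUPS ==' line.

Trace:
  + 42.0.0.0/12 (H5) depth=12
  - 42.0.0.0/12 clear@12
  + 42.0.0.0/12 (H0) depth=12
  - 42.0.0.0/12 clear@12
  + 42.0.0.0/8 (H0) depth=8
  + 225.122.64.0/20 (H4) depth=20
  + 132.146.0.0/16 (H0) depth=16
  + 0.0.0.0/0 (H2) depth=0
  - 132.146.0.0/16 clear@16
  + 40.0.0.0/5 (H6) depth=5
  lookup 40.0.1.18: bits 001010 walk d0:H2→d1:-→d2:-→d3:-→d4:-→d5:H6→d6:- -> H6
  lookup 101.54.128.26: bits 0 walk d0:H2→d1:- -> H2

== LOOKUPS ==
["H6","H2"]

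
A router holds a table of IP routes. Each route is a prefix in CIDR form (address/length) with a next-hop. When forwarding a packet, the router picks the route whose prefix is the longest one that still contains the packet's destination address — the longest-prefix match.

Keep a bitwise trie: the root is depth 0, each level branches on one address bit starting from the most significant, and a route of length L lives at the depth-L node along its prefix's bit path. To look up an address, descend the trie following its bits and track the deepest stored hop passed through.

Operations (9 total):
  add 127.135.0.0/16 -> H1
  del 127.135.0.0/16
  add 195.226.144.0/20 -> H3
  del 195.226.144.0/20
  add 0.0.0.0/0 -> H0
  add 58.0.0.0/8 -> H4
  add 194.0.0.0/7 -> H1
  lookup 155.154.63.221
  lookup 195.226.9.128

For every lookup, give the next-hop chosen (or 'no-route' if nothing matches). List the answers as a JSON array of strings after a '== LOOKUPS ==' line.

Apply in order:
  add 127.135.0.0/16 -> H1 at depth 16
  del 127.135.0.0/16 (clear depth 16)
  add 195.226.144.0/20 -> H3 at depth 20
  del 195.226.144.0/20 (clear depth 20)
  add 0.0.0.0/0 -> H0 at depth 0
  add 58.0.0.0/8 -> H4 at depth 8
  add 194.0.0.0/7 -> H1 at depth 7
  ? 155.154.63.221  path d0:H0→d1:-  best=H0
  ? 195.226.9.128  path d0:H0→d1:-→d2:-→d3:-→d4:-→d5:-→d6:-→d7:H1→d8:-→d9:-→d10:-→d11:-→d12:-→d13:-→d14:-→d15:-→d16:-  best=H1

== LOOKUPS ==
["H0","H1"]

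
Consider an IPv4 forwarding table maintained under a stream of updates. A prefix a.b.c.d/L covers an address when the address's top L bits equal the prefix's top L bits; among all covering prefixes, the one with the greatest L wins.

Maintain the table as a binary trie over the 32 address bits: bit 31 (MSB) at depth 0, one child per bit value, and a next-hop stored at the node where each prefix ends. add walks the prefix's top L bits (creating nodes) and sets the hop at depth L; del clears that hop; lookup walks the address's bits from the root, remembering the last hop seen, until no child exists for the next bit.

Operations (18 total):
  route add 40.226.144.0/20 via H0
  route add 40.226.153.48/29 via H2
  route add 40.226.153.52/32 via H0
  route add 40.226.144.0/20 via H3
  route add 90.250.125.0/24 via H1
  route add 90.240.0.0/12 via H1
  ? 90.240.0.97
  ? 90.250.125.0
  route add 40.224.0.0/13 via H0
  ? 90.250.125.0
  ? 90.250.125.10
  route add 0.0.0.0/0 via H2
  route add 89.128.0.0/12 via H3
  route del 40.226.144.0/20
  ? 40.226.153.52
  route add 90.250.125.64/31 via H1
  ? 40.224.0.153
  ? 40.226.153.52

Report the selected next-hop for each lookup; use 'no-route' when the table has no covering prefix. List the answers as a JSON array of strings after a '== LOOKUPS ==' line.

Trace:
  add 40.226.144.0/20 -> H0 at depth 20
  add 40.226.153.48/29 -> H2 at depth 29
  add 40.226.153.52/32 -> H0 at depth 32
  add 40.226.144.0/20 -> H3 at depth 20
  add 90.250.125.0/24 -> H1 at depth 24
  add 90.240.0.0/12 -> H1 at depth 12
  ? 90.240.0.97  path d0:-→d1:-→d2:-→d3:-→d4:-→d5:-→d6:-→d7:-→d8:-→d9:-→d10:-→d11:-→d12:H1  best=H1
  ? 90.250.125.0  path d0:-→d1:-→d2:-→d3:-→d4:-→d5:-→d6:-→d7:-→d8:-→d9:-→d10:-→d11:-→d12:H1→d13:-→d14:-→d15:-→d16:-→d17:-→d18:-→d19:-→d20:-→d21:-→d22:-→d23:-→d24:H1  best=H1
  add 40.224.0.0/13 -> H0 at depth 13
  ? 90.250.125.0  path d0:-→d1:-→d2:-→d3:-→d4:-→d5:-→d6:-→d7:-→d8:-→d9:-→d10:-→d11:-→d12:H1→d13:-→d14:-→d15:-→d16:-→d17:-→d18:-→d19:-→d20:-→d21:-→d22:-→d23:-→d24:H1  best=H1
  ? 90.250.125.10  path d0:-→d1:-→d2:-→d3:-→d4:-→d5:-→d6:-→d7:-→d8:-→d9:-→d10:-→d11:-→d12:H1→d13:-→d14:-→d15:-→d16:-→d17:-→d18:-→d19:-→d20:-→d21:-→d22:-→d23:-→d24:H1  best=H1
  add 0.0.0.0/0 -> H2 at depth 0
  add 89.128.0.0/12 -> H3 at depth 12
  - 40.226.144.0/20 clear@20
  ? 40.226.153.52  path d0:H2→d1:-→d2:-→d3:-→d4:-→d5:-→d6:-→d7:-→d8:-→d9:-→d10:-→d11:-→d12:-→d13:H0→d14:-→d15:-→d16:-→d17:-→d18:-→d19:-→d20:-→d21:-→d22:-→d23:-→d24:-→d25:-→d26:-→d27:-→d28:-→d29:H2→d30:-→d31:-→d32:H0  best=H0
  add 90.250.125.64/31 -> H1 at depth 31
  ? 40.224.0.153  path d0:H2→d1:-→d2:-→d3:-→d4:-→d5:-→d6:-→d7:-→d8:-→d9:-→d10:-→d11:-→d12:-→d13:H0→d14:-  best=H0
  ? 40.226.153.52  path d0:H2→d1:-→d2:-→d3:-→d4:-→d5:-→d6:-→d7:-→d8:-→d9:-→d10:-→d11:-→d12:-→d13:H0→d14:-→d15:-→d16:-→d17:-→d18:-→d19:-→d20:-→d21:-→d22:-→d23:-→d24:-→d25:-→d26:-→d27:-→d28:-→d29:H2→d30:-→d31:-→d32:H0  best=H0

== LOOKUPS ==
["H1","H1","H1","H1","H0","H0","H0"]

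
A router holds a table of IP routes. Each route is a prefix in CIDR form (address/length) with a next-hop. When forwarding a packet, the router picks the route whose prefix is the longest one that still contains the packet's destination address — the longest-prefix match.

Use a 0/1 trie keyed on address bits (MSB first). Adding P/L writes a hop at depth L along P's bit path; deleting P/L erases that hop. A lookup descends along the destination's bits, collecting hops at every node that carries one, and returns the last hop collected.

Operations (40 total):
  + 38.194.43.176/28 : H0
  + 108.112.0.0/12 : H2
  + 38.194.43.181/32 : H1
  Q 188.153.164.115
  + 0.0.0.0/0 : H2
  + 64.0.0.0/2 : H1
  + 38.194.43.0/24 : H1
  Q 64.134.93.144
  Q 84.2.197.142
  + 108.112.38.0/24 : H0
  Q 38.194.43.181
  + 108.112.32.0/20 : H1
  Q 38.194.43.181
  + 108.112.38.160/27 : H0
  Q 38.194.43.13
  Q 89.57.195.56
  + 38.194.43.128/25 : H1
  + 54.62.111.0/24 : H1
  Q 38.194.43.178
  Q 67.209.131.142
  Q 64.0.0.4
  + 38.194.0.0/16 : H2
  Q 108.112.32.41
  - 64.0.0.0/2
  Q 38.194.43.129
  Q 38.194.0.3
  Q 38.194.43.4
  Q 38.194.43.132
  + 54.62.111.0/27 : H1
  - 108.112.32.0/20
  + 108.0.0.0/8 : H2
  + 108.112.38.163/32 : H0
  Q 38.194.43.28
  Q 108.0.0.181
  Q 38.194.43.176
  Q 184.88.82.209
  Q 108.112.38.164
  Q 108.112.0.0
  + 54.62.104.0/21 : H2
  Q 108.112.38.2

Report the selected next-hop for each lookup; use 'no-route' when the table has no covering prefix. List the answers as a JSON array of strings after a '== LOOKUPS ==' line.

Process each operation:
  + 38.194.43.176/28 (H0) depth=28
  + 108.112.0.0/12 (H2) depth=12
  + 38.194.43.181/32 (H1) depth=32
  ? 188.153.164.115  path d0:-  best=no-route
  + 0.0.0.0/0 (H2) depth=0
  + 64.0.0.0/2 (H1) depth=2
  + 38.194.43.0/24 (H1) depth=24
  ? 64.134.93.144  path d0:H2→d1:-→d2:H1  best=H1
  ? 84.2.197.142  path d0:H2→d1:-→d2:H1  best=H1
  + 108.112.38.0/24 (H0) depth=24
  ? 38.194.43.181  path d0:H2→d1:-→d2:-→d3:-→d4:-→d5:-→d6:-→d7:-→d8:-→d9:-→d10:-→d11:-→d12:-→d13:-→d14:-→d15:-→d16:-→d17:-→d18:-→d19:-→d20:-→d21:-→d22:-→d23:-→d24:H1→d25:-→d26:-→d27:-→d28:H0→d29:-→d30:-→d31:-→d32:H1  best=H1
  + 108.112.32.0/20 (H1) depth=20
  ? 38.194.43.181  path d0:H2→d1:-→d2:-→d3:-→d4:-→d5:-→d6:-→d7:-→d8:-→d9:-→d10:-→d11:-→d12:-→d13:-→d14:-→d15:-→d16:-→d17:-→d18:-→d19:-→d20:-→d21:-→d22:-→d23:-→d24:H1→d25:-→d26:-→d27:-→d28:H0→d29:-→d30:-→d31:-→d32:H1  best=H1
  + 108.112.38.160/27 (H0) depth=27
  ? 38.194.43.13  path d0:H2→d1:-→d2:-→d3:-→d4:-→d5:-→d6:-→d7:-→d8:-→d9:-→d10:-→d11:-→d12:-→d13:-→d14:-→d15:-→d16:-→d17:-→d18:-→d19:-→d20:-→d21:-→d22:-→d23:-→d24:H1  best=H1
  ? 89.57.195.56  path d0:H2→d1:-→d2:H1  best=H1
  + 38.194.43.128/25 (H1) depth=25
  + 54.62.111.0/24 (H1) depth=24
  ? 38.194.43.178  path d0:H2→d1:-→d2:-→d3:-→d4:-→d5:-→d6:-→d7:-→d8:-→d9:-→d10:-→d11:-→d12:-→d13:-→d14:-→d15:-→d16:-→d17:-→d18:-→d19:-→d20:-→d21:-→d22:-→d23:-→d24:H1→d25:H1→d26:-→d27:-→d28:H0→d29:-  best=H0
  ? 67.209.131.142  path d0:H2→d1:-→d2:H1  best=H1
  ? 64.0.0.4  path d0:H2→d1:-→d2:H1  best=H1
  + 38.194.0.0/16 (H2) depth=16
  ? 108.112.32.41  path d0:H2→d1:-→d2:H1→d3:-→d4:-→d5:-→d6:-→d7:-→d8:-→d9:-→d10:-→d11:-→d12:H2→d13:-→d14:-→d15:-→d16:-→d17:-→d18:-→d19:-→d20:H1→d21:-  best=H1
  del 64.0.0.0/2 (clear depth 2)
  ? 38.194.43.129  path d0:H2→d1:-→d2:-→d3:-→d4:-→d5:-→d6:-→d7:-→d8:-→d9:-→d10:-→d11:-→d12:-→d13:-→d14:-→d15:-→d16:H2→d17:-→d18:-→d19:-→d20:-→d21:-→d22:-→d23:-→d24:H1→d25:H1→d26:-  best=H1
  ? 38.194.0.3  path d0:H2→d1:-→d2:-→d3:-→d4:-→d5:-→d6:-→d7:-→d8:-→d9:-→d10:-→d11:-→d12:-→d13:-→d14:-→d15:-→d16:H2→d17:-→d18:-  best=H2
  ? 38.194.43.4  path d0:H2→d1:-→d2:-→d3:-→d4:-→d5:-→d6:-→d7:-→d8:-→d9:-→d10:-→d11:-→d12:-→d13:-→d14:-→d15:-→d16:H2→d17:-→d18:-→d19:-→d20:-→d21:-→d22:-→d23:-→d24:H1  best=H1
  ? 38.194.43.132  path d0:H2→d1:-→d2:-→d3:-→d4:-→d5:-→d6:-→d7:-→d8:-→d9:-→d10:-→d11:-→d12:-→d13:-→d14:-→d15:-→d16:H2→d17:-→d18:-→d19:-→d20:-→d21:-→d22:-→d23:-→d24:H1→d25:H1→d26:-  best=H1
  + 54.62.111.0/27 (H1) depth=27
  del 108.112.32.0/20 (clear depth 20)
  + 108.0.0.0/8 (H2) depth=8
  + 108.112.38.163/32 (H0) depth=32
  ? 38.194.43.28  path d0:H2→d1:-→d2:-→d3:-→d4:-→d5:-→d6:-→d7:-→d8:-→d9:-→d10:-→d11:-→d12:-→d13:-→d14:-→d15:-→d16:H2→d17:-→d18:-→d19:-→d20:-→d21:-→d22:-→d23:-→d24:H1  best=H1
  ? 108.0.0.181  path d0:H2→d1:-→d2:-→d3:-→d4:-→d5:-→d6:-→d7:-→d8:H2→d9:-  best=H2
  ? 38.194.43.176  path d0:H2→d1:-→d2:-→d3:-→d4:-→d5:-→d6:-→d7:-→d8:-→d9:-→d10:-→d11:-→d12:-→d13:-→d14:-→d15:-→d16:H2→d17:-→d18:-→d19:-→d20:-→d21:-→d22:-→d23:-→d24:H1→d25:H1→d26:-→d27:-→d28:H0→d29:-  best=H0
  ? 184.88.82.209  path d0:H2  best=H2
  ? 108.112.38.164  path d0:H2→d1:-→d2:-→d3:-→d4:-→d5:-→d6:-→d7:-→d8:H2→d9:-→d10:-→d11:-→d12:H2→d13:-→d14:-→d15:-→d16:-→d17:-→d18:-→d19:-→d20:-→d21:-→d22:-→d23:-→d24:H0→d25:-→d26:-→d27:H0→d28:-→d29:-  best=H0
  ? 108.112.0.0  path d0:H2→d1:-→d2:-→d3:-→d4:-→d5:-→d6:-→d7:-→d8:H2→d9:-→d10:-→d11:-→d12:H2→d13:-→d14:-→d15:-→d16:-→d17:-→d18:-  best=H2
  + 54.62.104.0/21 (H2) depth=21
  ? 108.112.38.2  path d0:H2→d1:-→d2:-→d3:-→d4:-→d5:-→d6:-→d7:-→d8:H2→d9:-→d10:-→d11:-→d12:H2→d13:-→d14:-→d15:-→d16:-→d17:-→d18:-→d19:-→d20:-→d21:-→d22:-→d23:-→d24:H0  best=H0

== LOOKUPS ==
["no-route","H1","H1","H1","H1","H1","H1","H0","H1","H1","H1","H1","H2","H1","H1","H1","H2","H0","H2","H0","H2","H0"]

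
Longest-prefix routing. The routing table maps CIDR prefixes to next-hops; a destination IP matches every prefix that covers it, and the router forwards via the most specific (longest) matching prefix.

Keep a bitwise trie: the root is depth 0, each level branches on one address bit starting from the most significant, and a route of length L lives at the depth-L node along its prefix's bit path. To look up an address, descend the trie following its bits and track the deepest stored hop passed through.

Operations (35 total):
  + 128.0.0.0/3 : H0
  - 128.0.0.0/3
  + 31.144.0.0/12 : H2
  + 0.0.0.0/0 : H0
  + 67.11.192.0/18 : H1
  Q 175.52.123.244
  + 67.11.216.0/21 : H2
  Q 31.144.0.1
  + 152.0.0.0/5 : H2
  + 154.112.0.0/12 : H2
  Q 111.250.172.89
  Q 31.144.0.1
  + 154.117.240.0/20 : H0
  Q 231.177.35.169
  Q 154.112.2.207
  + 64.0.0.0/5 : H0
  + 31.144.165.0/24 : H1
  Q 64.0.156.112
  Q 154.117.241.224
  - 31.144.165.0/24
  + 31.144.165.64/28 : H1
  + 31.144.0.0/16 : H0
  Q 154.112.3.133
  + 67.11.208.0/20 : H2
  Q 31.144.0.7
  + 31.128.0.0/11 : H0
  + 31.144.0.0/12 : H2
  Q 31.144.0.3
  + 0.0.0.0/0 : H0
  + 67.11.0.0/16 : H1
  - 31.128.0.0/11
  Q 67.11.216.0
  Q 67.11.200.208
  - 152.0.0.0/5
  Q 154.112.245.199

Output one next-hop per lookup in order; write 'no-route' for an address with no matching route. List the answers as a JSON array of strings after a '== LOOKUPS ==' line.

Trace:
  add 128.0.0.0/3 -> H0 at depth 3
  - 128.0.0.0/3 clear@3
  add 31.144.0.0/12 -> H2 at depth 12
  add 0.0.0.0/0 -> H0 at depth 0
  add 67.11.192.0/18 -> H1 at depth 18
  lookup 175.52.123.244: bits 10 walk d0:H0→d1:-→d2:- -> H0
  add 67.11.216.0/21 -> H2 at depth 21
  lookup 31.144.0.1: bits 000111111001 walk d0:H0→d1:-→d2:-→d3:-→d4:-→d5:-→d6:-→d7:-→d8:-→d9:-→d10:-→d11:-→d12:H2 -> H2
  add 152.0.0.0/5 -> H2 at depth 5
  add 154.112.0.0/12 -> H2 at depth 12
  lookup 111.250.172.89: bits 01 walk d0:H0→d1:-→d2:- -> H0
  lookup 31.144.0.1: bits 000111111001 walk d0:H0→d1:-→d2:-→d3:-→d4:-→d5:-→d6:-→d7:-→d8:-→d9:-→d10:-→d11:-→d12:H2 -> H2
  add 154.117.240.0/20 -> H0 at depth 20
  lookup 231.177.35.169: bits 1 walk d0:H0→d1:- -> H0
  lookup 154.112.2.207: bits 1001101001110 walk d0:H0→d1:-→d2:-→d3:-→d4:-→d5:H2→d6:-→d7:-→d8:-→d9:-→d10:-→d11:-→d12:H2→d13:- -> H2
  add 64.0.0.0/5 -> H0 at depth 5
  add 31.144.165.0/24 -> H1 at depth 24
  lookup 64.0.156.112: bits 010000 walk d0:H0→d1:-→d2:-→d3:-→d4:-→d5:H0→d6:- -> H0
  lookup 154.117.241.224: bits 10011010011101011111 walk d0:H0→d1:-→d2:-→d3:-→d4:-→d5:H2→d6:-→d7:-→d8:-→d9:-→d10:-→d11:-→d12:H2→d13:-→d14:-→d15:-→d16:-→d17:-→d18:-→d19:-→d20:H0 -> H0
  - 31.144.165.0/24 clear@24
  add 31.144.165.64/28 -> H1 at depth 28
  add 31.144.0.0/16 -> H0 at depth 16
  lookup 154.112.3.133: bits 1001101001110 walk d0:H0→d1:-→d2:-→d3:-→d4:-→d5:H2→d6:-→d7:-→d8:-→d9:-→d10:-→d11:-→d12:H2→d13:- -> H2
  add 67.11.208.0/20 -> H2 at depth 20
  lookup 31.144.0.7: bits 0001111110010000 walk d0:H0→d1:-→d2:-→d3:-→d4:-→d5:-→d6:-→d7:-→d8:-→d9:-→d10:-→d11:-→d12:H2→d13:-→d14:-→d15:-→d16:H0 -> H0
  add 31.128.0.0/11 -> H0 at depth 11
  add 31.144.0.0/12 -> H2 at depth 12
  lookup 31.144.0.3: bits 0001111110010000 walk d0:H0→d1:-→d2:-→d3:-→d4:-→d5:-→d6:-→d7:-→d8:-→d9:-→d10:-→d11:H0→d12:H2→d13:-→d14:-→d15:-→d16:H0 -> H0
  add 0.0.0.0/0 -> H0 at depth 0
  add 67.11.0.0/16 -> H1 at depth 16
  - 31.128.0.0/11 clear@11
  lookup 67.11.216.0: bits 010000110000101111011 walk d0:H0→d1:-→d2:-→d3:-→d4:-→d5:H0→d6:-→d7:-→d8:-→d9:-→d10:-→d11:-→d12:-→d13:-→d14:-→d15:-→d16:H1→d17:-→d18:H1→d19:-→d20:H2→d21:H2 -> H2
  lookup 67.11.200.208: bits 0100001100001011110 walk d0:H0→d1:-→d2:-→d3:-→d4:-→d5:H0→d6:-→d7:-→d8:-→d9:-→d10:-→d11:-→d12:-→d13:-→d14:-→d15:-→d16:H1→d17:-→d18:H1→d19:- -> H1
  - 152.0.0.0/5 clear@5
  lookup 154.112.245.199: bits 1001101001110 walk d0:H0→d1:-→d2:-→d3:-→d4:-→d5:-→d6:-→d7:-→d8:-→d9:-→d10:-→d11:-→d12:H2→d13:- -> H2

== LOOKUPS ==
["H0","H2","H0","H2","H0","H2","H0","H0","H2","H0","H0","H2","H1","H2"]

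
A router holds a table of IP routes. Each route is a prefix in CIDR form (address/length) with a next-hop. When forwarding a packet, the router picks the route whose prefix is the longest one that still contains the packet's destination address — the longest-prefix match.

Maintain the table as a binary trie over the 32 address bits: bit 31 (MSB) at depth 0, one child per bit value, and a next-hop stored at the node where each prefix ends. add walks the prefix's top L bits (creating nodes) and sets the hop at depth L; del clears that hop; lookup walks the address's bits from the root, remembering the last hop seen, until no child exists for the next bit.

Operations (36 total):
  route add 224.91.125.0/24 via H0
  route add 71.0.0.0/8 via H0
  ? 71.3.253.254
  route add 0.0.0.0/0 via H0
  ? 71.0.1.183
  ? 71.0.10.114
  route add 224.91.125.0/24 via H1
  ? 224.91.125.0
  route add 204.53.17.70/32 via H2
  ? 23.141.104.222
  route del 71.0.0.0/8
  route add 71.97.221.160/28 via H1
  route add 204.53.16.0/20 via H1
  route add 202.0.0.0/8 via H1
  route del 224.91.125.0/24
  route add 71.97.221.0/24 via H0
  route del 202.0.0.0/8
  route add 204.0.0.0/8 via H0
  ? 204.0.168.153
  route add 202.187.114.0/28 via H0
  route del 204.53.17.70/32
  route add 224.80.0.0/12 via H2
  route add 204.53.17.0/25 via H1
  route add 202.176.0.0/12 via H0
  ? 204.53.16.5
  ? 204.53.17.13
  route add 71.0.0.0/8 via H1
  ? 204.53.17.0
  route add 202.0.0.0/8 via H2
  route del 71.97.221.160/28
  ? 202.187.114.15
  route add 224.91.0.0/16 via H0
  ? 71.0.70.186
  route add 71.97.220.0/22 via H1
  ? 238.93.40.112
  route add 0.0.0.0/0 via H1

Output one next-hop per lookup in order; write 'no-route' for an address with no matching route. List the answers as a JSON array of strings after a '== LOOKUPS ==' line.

Apply in order:
  + 224.91.125.0/24 (H0) depth=24
  + 71.0.0.0/8 (H0) depth=8
  Q 71.3.253.254: descend 01000111 ; hops seen [H0] ; pick H0
  + 0.0.0.0/0 (H0) depth=0
  Q 71.0.1.183: descend 01000111 ; hops seen [H0,H0] ; pick H0
  Q 71.0.10.114: descend 01000111 ; hops seen [H0,H0] ; pick H0
  + 224.91.125.0/24 (H1) depth=24
  Q 224.91.125.0: descend 111000000101101101111101 ; hops seen [H0,H1] ; pick H1
  + 204.53.17.70/32 (H2) depth=32
  Q 23.141.104.222: descend 0 ; hops seen [H0] ; pick H0
  - 71.0.0.0/8 clear@8
  + 71.97.221.160/28 (H1) depth=28
  + 204.53.16.0/20 (H1) depth=20
  + 202.0.0.0/8 (H1) depth=8
  - 224.91.125.0/24 clear@24
  + 71.97.221.0/24 (H0) depth=24
  - 202.0.0.0/8 clear@8
  + 204.0.0.0/8 (H0) depth=8
  Q 204.0.168.153: descend 1100110000 ; hops seen [H0,H0] ; pick H0
  + 202.187.114.0/28 (H0) depth=28
  - 204.53.17.70/32 clear@32
  + 224.80.0.0/12 (H2) depth=12
  + 204.53.17.0/25 (H1) depth=25
  + 202.176.0.0/12 (H0) depth=12
  Q 204.53.16.5: descend 11001100001101010001000 ; hops seen [H0,H0,H1] ; pick H1
  Q 204.53.17.13: descend 1100110000110101000100010 ; hops seen [H0,H0,H1,H1] ; pick H1
  + 71.0.0.0/8 (H1) depth=8
  Q 204.53.17.0: descend 1100110000110101000100010 ; hops seen [H0,H0,H1,H1] ; pick H1
  + 202.0.0.0/8 (H2) depth=8
  - 71.97.221.160/28 clear@28
  Q 202.187.114.15: descend 1100101010111011011100100000 ; hops seen [H0,H2,H0,H0] ; pick H0
  + 224.91.0.0/16 (H0) depth=16
  Q 71.0.70.186: descend 010001110 ; hops seen [H0,H1] ; pick H1
  + 71.97.220.0/22 (H1) depth=22
  Q 238.93.40.112: descend 1110 ; hops seen [H0] ; pick H0
  + 0.0.0.0/0 (H1) depth=0

== LOOKUPS ==
["H0","H0","H0","H1","H0","H0","H1","H1","H1","H0","H1","H0"]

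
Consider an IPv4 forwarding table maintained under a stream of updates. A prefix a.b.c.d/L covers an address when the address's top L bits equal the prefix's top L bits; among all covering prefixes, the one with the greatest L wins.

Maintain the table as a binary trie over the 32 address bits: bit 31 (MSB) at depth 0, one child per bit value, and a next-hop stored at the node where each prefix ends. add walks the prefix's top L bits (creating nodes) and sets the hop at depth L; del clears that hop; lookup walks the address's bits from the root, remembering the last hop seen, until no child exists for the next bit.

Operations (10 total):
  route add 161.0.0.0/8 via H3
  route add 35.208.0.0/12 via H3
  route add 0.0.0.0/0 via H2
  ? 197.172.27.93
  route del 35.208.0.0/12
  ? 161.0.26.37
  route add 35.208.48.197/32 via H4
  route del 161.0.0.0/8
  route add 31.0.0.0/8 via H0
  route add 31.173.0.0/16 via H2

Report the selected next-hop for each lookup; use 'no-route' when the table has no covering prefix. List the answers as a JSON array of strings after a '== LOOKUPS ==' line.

Trace:
  + 161.0.0.0/8 (H3) depth=8
  + 35.208.0.0/12 (H3) depth=12
  + 0.0.0.0/0 (H2) depth=0
  Q 197.172.27.93: descend 1 ; hops seen [H2] ; pick H2
  del 35.208.0.0/12 (clear depth 12)
  Q 161.0.26.37: descend 10100001 ; hops seen [H2,H3] ; pick H3
  + 35.208.48.197/32 (H4) depth=32
  del 161.0.0.0/8 (clear depth 8)
  + 31.0.0.0/8 (H0) depth=8
  + 31.173.0.0/16 (H2) depth=16

== LOOKUPS ==
["H2","H3"]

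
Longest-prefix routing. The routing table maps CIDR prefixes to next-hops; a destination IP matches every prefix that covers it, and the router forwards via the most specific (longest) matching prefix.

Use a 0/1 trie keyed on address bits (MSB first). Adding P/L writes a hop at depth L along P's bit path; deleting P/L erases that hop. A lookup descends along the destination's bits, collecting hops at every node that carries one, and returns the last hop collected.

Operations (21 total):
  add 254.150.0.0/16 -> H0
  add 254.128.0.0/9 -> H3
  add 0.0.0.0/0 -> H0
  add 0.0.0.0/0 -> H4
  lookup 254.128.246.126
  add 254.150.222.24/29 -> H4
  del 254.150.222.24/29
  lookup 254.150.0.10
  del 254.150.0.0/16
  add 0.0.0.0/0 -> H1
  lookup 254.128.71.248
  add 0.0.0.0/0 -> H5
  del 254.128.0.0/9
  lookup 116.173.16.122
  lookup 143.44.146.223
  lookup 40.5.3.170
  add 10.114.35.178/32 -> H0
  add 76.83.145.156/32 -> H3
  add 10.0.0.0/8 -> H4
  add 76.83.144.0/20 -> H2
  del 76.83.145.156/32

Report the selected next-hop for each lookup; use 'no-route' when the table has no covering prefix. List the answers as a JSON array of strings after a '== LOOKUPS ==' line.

Process each operation:
  add 254.150.0.0/16 -> H0 at depth 16
  add 254.128.0.0/9 -> H3 at depth 9
  add 0.0.0.0/0 -> H0 at depth 0
  add 0.0.0.0/0 -> H4 at depth 0
  Q 254.128.246.126: descend 11111110100 ; hops seen [H4,H3] ; pick H3
  add 254.150.222.24/29 -> H4 at depth 29
  - 254.150.222.24/29 clear@29
  Q 254.150.0.10: descend 1111111010010110 ; hops seen [H4,H3,H0] ; pick H0
  - 254.150.0.0/16 clear@16
  add 0.0.0.0/0 -> H1 at depth 0
  Q 254.128.71.248: descend 11111110100 ; hops seen [H1,H3] ; pick H3
  add 0.0.0.0/0 -> H5 at depth 0
  - 254.128.0.0/9 clear@9
  Q 116.173.16.122: descend ε ; hops seen [H5] ; pick H5
  Q 143.44.146.223: descend 1 ; hops seen [H5] ; pick H5
  Q 40.5.3.170: descend ε ; hops seen [H5] ; pick H5
  add 10.114.35.178/32 -> H0 at depth 32
  add 76.83.145.156/32 -> H3 at depth 32
  add 10.0.0.0/8 -> H4 at depth 8
  add 76.83.144.0/20 -> H2 at depth 20
  - 76.83.145.156/32 clear@32

== LOOKUPS ==
["H3","H0","H3","H5","H5","H5"]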